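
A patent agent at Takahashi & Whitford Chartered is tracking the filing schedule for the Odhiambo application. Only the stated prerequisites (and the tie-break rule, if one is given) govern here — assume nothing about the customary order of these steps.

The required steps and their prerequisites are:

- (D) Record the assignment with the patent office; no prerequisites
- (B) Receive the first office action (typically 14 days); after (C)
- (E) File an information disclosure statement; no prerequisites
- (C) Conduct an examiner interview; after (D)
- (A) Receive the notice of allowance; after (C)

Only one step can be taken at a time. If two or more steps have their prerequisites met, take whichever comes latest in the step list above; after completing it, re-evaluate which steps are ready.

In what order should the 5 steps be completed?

(E) (D) (C) (A) (B)

(E) and (D) have no prerequisites; (E) is listed later, so (E) is first.
That leaves (D) as the only ready step → (D).
Next only (C) has its prerequisites met → (C).
(A) and (B) are both available; (A) is listed later → (A).
Next only (B) has its prerequisites met → (B).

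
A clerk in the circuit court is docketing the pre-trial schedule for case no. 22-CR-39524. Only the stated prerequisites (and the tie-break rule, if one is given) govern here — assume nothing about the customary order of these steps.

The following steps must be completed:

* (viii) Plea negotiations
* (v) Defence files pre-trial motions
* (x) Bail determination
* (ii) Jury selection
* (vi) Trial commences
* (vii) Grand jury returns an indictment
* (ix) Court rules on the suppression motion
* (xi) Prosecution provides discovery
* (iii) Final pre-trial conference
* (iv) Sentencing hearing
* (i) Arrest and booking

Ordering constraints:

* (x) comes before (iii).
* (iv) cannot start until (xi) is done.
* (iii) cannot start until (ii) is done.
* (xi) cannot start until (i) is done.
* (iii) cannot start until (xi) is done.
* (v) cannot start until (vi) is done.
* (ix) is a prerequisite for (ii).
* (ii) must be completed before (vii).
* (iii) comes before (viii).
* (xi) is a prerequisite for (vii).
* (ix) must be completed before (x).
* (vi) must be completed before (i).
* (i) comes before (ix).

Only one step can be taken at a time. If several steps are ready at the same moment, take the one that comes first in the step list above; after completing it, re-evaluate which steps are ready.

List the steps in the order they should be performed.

(vi), (v), (i), (ix), (x), (ii), (xi), (vii), (iii), (viii), (iv)

Only (vi) has no prerequisites, so it is first.
Now (v) and (i) have their prerequisites met. (v) is listed earlier, so (v) next.
(i) is the only step now ready → (i).
Now (ix) and (xi) have their prerequisites met. (ix) is listed earlier, so (ix) next.
Ready: (x), (ii) and (xi). (x) is listed earlier → (x).
Now (ii) and (xi) have their prerequisites met. (ii) is listed earlier, so (ii) next.
That leaves (xi) as the only ready step → (xi).
Ready: (vii), (iii) and (iv). (vii) is listed earlier → (vii).
(iii) and (iv) are both available; (iii) is listed earlier → (iii).
(viii) and (iv) are both available; (viii) is listed earlier → (viii).
(iv) is the only step now ready → (iv).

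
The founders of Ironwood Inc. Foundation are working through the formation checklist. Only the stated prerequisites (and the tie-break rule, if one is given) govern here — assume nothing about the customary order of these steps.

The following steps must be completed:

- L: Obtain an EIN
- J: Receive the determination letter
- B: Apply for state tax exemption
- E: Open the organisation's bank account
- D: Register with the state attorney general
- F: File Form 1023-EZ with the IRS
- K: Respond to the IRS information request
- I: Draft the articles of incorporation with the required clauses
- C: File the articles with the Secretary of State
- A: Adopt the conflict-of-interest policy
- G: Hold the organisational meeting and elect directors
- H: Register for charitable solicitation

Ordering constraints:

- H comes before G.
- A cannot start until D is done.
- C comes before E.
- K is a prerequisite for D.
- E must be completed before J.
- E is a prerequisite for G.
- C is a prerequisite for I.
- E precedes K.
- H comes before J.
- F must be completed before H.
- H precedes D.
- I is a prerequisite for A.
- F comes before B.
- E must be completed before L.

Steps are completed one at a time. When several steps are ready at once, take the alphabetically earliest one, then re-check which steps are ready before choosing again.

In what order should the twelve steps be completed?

C and F have no prerequisites; C has the earlier label, so C is first.
E and I now also ready, so the ready set is {E, F, I}; E has the earlier label → E.
K and L now also ready, so the ready set is {F, I, K, L}; F has the earlier label → F.
Ready: B, H, I, K and L. B has the earlier label → B.
H, I, K and L are all available; H has the earlier label → H.
G, I, J, K and L are all available; G has the earlier label → G.
I, J, K and L are all available; I has the earlier label → I.
Now J, K and L have their prerequisites met. J has the earlier label, so J next.
Now K and L have their prerequisites met. K has the earlier label, so K next.
Now D and L have their prerequisites met. D has the earlier label, so D next.
Ready: A and L. A has the earlier label → A.
L needed E, now all done → L.

C → E → F → B → H → G → I → J → K → D → A → L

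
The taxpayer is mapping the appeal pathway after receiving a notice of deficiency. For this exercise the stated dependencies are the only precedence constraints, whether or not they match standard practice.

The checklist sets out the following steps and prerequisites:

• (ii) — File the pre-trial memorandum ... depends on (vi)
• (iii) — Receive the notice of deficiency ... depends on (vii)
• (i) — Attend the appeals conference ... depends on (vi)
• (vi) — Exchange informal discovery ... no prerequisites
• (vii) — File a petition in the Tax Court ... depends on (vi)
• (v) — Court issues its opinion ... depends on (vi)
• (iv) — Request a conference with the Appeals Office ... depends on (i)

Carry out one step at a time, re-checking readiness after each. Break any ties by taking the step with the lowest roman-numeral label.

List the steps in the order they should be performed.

(vi) → (i) → (ii) → (iv) → (v) → (vii) → (iii)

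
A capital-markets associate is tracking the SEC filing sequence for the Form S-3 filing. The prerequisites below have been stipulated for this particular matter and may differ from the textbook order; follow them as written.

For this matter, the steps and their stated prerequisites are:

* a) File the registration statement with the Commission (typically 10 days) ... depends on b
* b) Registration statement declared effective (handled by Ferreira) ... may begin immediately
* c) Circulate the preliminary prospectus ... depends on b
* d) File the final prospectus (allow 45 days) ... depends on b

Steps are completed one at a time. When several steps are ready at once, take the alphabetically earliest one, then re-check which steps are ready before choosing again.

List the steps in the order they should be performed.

Only b has no prerequisites, so it is first.
Ready: a, c and d. a has the earlier label → a.
c and d are both available; c has the earlier label → c.
d is the only step now ready → d.

b, a, c, d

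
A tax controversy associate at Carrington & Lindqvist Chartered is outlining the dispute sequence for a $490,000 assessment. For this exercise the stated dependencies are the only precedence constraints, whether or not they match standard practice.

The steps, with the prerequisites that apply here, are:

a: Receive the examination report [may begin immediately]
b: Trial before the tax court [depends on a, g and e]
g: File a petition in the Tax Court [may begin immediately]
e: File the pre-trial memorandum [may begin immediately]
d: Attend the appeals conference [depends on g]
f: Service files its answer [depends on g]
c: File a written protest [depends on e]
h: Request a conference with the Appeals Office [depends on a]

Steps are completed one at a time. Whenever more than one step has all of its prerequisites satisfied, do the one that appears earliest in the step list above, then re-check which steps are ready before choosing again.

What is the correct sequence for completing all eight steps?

Nothing is required for a, g and e. a is listed earlier → a first.
Ready: g, e and h. g is listed earlier → g.
Now e, d, f and h have their prerequisites met. e is listed earlier, so e next.
Now b, d, f, c and h have their prerequisites met. b is listed earlier, so b next.
Ready: d, f, c and h. d is listed earlier → d.
Now f, c and h have their prerequisites met. f is listed earlier, so f next.
Now c and h have their prerequisites met. c is listed earlier, so c next.
h needed a, now all done → h.

a g e b d f c h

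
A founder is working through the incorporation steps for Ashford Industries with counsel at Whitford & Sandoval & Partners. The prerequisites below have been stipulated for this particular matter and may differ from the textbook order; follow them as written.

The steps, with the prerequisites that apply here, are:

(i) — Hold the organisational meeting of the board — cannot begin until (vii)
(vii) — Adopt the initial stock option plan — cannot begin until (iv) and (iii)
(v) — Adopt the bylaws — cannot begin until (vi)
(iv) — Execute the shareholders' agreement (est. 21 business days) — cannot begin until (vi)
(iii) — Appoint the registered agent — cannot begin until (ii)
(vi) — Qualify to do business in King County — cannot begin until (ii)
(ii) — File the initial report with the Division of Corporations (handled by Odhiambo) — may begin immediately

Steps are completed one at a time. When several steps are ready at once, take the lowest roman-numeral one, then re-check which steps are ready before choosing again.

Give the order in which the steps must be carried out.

(ii) → (iii) → (vi) → (iv) → (v) → (vii) → (i)

(ii) is the only step with nothing outstanding, so it goes first.
(iii) and (vi) are both available; (iii) has the earlier label → (iii).
Next only (vi) has its prerequisites met → (vi).
(iv) and (v) are both available; (iv) has the earlier label → (iv).
(v) and (vii) are both available; (v) has the earlier label → (v).
Next only (vii) has its prerequisites met → (vii).
Next only (i) has its prerequisites met → (i).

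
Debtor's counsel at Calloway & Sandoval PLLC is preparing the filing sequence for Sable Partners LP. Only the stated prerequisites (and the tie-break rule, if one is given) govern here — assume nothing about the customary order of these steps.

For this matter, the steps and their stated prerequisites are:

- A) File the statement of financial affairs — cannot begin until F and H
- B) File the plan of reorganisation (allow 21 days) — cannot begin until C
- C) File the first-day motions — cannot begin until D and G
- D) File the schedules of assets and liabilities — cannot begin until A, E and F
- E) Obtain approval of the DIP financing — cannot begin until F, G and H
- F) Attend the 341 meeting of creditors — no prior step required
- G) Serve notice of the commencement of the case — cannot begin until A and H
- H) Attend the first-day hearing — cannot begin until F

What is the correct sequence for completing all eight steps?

F is the only step with nothing outstanding, so it goes first.
H needed F, now all done → H.
A is the only step now ready → A.
Next only G has its prerequisites met → G.
E is the only step now ready → E.
D is the only step now ready → D.
C needed D and G, now all done → C.
Next only B has its prerequisites met → B.

F H A G E D C B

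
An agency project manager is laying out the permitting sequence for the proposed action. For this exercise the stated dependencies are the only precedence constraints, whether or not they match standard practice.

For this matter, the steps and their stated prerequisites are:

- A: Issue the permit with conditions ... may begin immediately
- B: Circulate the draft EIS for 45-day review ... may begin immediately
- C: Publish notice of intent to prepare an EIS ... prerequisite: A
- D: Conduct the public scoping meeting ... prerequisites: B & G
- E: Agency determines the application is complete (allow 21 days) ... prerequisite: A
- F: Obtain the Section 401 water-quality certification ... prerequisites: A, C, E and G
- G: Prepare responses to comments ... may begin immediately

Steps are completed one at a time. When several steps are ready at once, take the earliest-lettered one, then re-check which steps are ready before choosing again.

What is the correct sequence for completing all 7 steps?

A, B and G have no prerequisites; A has the earlier label, so A is first.
C and E now also ready, so the ready set is {B, C, E, G}; B has the earlier label → B.
Ready: C, E and G. C has the earlier label → C.
Ready: E and G. E has the earlier label → E.
G is the only step now ready → G.
D and F are both available; D has the earlier label → D.
That leaves F as the only ready step → F.

A B C E G D F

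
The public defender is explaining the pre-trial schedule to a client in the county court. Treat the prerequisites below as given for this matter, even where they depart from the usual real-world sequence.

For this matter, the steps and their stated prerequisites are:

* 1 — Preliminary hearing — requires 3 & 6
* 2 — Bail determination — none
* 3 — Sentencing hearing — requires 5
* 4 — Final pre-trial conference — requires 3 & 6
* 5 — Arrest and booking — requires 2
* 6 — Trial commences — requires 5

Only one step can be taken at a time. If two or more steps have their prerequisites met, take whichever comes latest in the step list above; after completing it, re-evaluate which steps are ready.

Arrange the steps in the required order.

2, 5, 6, 3, 4, 1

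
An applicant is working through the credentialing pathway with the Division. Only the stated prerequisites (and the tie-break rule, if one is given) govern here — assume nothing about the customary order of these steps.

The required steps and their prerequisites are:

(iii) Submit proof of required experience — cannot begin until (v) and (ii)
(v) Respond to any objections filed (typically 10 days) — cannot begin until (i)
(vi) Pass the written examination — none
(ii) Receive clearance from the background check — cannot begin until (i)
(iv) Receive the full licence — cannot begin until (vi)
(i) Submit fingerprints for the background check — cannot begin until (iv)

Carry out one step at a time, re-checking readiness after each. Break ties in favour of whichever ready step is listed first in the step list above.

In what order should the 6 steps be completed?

(vi) → (iv) → (i) → (v) → (ii) → (iii)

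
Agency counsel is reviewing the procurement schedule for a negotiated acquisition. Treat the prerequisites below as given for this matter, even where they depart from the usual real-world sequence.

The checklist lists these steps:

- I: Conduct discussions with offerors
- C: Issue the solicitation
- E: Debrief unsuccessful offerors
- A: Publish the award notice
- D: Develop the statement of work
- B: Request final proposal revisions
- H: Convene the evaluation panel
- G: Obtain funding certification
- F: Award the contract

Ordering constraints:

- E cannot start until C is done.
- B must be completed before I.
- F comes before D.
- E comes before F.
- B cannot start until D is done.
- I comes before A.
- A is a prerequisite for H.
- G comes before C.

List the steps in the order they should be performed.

G, C, E, F, D, B, I, A, H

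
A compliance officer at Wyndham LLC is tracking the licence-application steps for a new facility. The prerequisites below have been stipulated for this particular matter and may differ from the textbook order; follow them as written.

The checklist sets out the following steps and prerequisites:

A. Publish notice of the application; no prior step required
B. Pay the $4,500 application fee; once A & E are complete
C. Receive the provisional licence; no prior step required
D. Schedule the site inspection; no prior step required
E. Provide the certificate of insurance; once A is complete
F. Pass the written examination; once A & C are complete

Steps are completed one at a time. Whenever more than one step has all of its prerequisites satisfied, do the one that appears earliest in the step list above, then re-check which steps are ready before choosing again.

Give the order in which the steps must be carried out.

A C D E B F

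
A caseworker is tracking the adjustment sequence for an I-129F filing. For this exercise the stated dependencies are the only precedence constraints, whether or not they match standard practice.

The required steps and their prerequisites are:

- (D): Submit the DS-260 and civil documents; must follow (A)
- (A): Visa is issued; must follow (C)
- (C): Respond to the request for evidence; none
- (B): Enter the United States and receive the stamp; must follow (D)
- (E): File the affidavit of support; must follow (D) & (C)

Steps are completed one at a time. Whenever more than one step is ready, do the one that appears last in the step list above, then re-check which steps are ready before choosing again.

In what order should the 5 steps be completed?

(C) → (A) → (D) → (E) → (B)

(C) has no prerequisites → (C) first.
That leaves (A) as the only ready step → (A).
(D) is the only step now ready → (D).
(E) and (B) are both available; (E) is listed later → (E).
That leaves (B) as the only ready step → (B).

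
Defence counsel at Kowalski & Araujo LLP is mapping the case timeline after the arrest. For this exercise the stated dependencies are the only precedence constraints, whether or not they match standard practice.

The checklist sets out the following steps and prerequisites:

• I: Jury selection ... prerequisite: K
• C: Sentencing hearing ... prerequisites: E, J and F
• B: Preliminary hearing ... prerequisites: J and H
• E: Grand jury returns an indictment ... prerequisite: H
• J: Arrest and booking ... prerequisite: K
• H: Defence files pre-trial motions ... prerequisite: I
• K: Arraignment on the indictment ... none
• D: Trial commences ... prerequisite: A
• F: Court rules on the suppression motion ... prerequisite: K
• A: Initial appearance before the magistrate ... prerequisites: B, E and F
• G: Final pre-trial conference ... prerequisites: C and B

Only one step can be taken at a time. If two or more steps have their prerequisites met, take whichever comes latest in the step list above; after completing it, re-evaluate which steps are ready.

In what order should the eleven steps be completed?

K, F, J, I, H, E, B, A, D, C, G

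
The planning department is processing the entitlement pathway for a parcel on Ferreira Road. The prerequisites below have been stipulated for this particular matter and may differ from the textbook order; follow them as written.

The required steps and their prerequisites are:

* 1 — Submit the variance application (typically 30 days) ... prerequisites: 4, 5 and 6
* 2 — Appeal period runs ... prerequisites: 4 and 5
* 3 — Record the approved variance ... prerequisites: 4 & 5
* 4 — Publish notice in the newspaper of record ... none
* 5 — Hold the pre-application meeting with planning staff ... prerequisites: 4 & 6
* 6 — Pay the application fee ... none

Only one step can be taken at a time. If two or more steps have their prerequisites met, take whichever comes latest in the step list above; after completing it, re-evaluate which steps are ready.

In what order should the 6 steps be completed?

6 4 5 3 2 1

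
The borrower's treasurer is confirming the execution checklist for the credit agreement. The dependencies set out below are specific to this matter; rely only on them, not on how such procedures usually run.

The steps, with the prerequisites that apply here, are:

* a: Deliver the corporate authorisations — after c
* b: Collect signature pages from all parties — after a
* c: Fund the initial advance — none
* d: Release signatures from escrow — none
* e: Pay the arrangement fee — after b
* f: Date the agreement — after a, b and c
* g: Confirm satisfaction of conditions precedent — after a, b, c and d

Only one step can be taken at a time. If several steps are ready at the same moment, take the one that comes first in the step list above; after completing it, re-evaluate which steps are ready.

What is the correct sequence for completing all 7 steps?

c and d have no prerequisites; c is listed earlier, so c is first.
a now also ready, so the ready set is {a, d}; a is listed earlier → a.
Ready: b and d. b is listed earlier → b.
Now d, e and f have their prerequisites met. d is listed earlier, so d next.
g now also ready, so the ready set is {e, f, g}; e is listed earlier → e.
Ready: f and g. f is listed earlier → f.
g needed a, b, c and d, now all done → g.

c → a → b → d → e → f → g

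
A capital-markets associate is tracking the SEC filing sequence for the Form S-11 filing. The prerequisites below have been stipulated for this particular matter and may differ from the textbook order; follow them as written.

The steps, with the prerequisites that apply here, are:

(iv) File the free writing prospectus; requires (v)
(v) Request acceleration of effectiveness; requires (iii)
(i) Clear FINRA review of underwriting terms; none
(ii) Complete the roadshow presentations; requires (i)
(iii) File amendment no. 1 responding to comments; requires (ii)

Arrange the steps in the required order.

(i) (ii) (iii) (v) (iv)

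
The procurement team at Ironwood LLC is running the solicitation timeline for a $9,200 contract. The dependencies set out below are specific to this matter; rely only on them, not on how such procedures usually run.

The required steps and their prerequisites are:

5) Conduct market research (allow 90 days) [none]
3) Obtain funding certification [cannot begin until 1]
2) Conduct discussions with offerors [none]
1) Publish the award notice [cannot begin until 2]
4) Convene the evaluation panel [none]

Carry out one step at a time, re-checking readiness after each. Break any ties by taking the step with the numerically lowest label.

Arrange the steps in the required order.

2 1 3 4 5

2, 4 and 5 have no prerequisites; 2 has the earlier label, so 2 is first.
1 now also ready, so the ready set is {1, 4, 5}; 1 has the earlier label → 1.
3, 4 and 5 are all available; 3 has the earlier label → 3.
Now 4 and 5 have their prerequisites met. 4 has the earlier label, so 4 next.
That leaves 5 as the only ready step → 5.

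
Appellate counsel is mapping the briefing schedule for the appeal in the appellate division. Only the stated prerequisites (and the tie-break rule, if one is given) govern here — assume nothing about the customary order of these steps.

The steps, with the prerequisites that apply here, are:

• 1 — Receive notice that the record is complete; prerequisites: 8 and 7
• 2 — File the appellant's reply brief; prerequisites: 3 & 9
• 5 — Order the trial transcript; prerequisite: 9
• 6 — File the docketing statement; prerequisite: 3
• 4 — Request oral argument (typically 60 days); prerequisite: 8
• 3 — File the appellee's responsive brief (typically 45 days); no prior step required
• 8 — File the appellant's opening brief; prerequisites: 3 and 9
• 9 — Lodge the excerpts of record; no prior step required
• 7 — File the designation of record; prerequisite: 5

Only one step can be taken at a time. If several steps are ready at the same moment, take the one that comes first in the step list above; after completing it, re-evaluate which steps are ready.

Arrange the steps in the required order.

Nothing is required for 3 and 9. 3 is listed earlier → 3 first.
Ready: 6 and 9. 6 is listed earlier → 6.
Next only 9 has its prerequisites met → 9.
Ready: 2, 5 and 8. 2 is listed earlier → 2.
Now 5 and 8 have their prerequisites met. 5 is listed earlier, so 5 next.
Now 8 and 7 have their prerequisites met. 8 is listed earlier, so 8 next.
4 now also ready, so the ready set is {4, 7}; 4 is listed earlier → 4.
7 needed 5, now all done → 7.
1 needed 8 and 7, now all done → 1.

3, 6, 9, 2, 5, 8, 4, 7, 1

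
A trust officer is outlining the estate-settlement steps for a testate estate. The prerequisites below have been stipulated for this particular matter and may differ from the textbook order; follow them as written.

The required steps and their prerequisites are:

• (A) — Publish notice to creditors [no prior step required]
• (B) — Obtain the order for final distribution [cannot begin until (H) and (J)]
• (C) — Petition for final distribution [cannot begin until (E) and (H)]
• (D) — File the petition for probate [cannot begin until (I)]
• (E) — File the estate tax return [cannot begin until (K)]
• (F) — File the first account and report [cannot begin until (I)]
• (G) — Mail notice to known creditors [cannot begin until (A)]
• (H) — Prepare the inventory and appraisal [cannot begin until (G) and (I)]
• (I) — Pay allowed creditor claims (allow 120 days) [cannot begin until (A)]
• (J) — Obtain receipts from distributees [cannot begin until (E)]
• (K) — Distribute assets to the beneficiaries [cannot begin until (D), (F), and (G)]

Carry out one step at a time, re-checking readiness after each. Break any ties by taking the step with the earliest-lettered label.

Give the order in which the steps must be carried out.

(A), (G), (I), (D), (F), (H), (K), (E), (C), (J), (B)

(A) is the only step with nothing outstanding, so it goes first.
Ready: (G) and (I). (G) has the earlier label → (G).
(I) needed (A), now all done → (I).
Ready: (D), (F) and (H). (D) has the earlier label → (D).
(F) and (H) are both available; (F) has the earlier label → (F).
Ready: (H) and (K). (H) has the earlier label → (H).
That leaves (K) as the only ready step → (K).
Next only (E) has its prerequisites met → (E).
Now (C) and (J) have their prerequisites met. (C) has the earlier label, so (C) next.
(J) is the only step now ready → (J).
Next only (B) has its prerequisites met → (B).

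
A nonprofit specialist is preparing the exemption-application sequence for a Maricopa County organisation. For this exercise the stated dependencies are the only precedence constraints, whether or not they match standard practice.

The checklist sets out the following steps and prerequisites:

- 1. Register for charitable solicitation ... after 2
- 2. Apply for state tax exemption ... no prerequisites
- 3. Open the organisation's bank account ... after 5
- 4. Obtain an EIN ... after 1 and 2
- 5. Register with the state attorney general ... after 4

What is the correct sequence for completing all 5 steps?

2 → 1 → 4 → 5 → 3

2 is the only step with nothing outstanding, so it goes first.
Next only 1 has its prerequisites met → 1.
Next only 4 has its prerequisites met → 4.
5 is the only step now ready → 5.
Next only 3 has its prerequisites met → 3.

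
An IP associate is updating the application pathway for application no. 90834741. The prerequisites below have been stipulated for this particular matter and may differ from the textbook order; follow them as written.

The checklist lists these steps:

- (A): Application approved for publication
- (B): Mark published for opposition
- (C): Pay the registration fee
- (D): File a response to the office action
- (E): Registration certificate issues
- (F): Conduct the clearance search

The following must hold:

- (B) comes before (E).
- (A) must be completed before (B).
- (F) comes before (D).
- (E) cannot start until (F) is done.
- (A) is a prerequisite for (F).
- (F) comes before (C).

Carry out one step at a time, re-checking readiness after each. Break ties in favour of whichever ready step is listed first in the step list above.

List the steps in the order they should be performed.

Only (A) has no prerequisites, so it is first.
Ready: (B) and (F). (B) is listed earlier → (B).
Next only (F) has its prerequisites met → (F).
Now (C), (D) and (E) have their prerequisites met. (C) is listed earlier, so (C) next.
(D) and (E) are both available; (D) is listed earlier → (D).
(E) needed (B) and (F), now all done → (E).

(A) → (B) → (F) → (C) → (D) → (E)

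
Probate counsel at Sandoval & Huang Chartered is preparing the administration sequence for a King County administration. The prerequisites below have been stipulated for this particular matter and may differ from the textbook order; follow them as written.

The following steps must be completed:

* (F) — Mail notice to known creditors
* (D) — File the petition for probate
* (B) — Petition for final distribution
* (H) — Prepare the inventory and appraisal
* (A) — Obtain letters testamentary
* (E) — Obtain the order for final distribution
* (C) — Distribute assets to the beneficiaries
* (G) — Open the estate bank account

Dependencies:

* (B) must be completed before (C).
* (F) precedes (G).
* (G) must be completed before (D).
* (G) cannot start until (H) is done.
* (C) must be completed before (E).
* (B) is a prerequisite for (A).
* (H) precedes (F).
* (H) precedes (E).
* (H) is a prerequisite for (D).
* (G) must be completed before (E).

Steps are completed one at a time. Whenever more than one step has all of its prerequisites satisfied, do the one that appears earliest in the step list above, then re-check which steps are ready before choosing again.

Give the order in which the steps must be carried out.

(B), (H), (F), (A), (C), (G), (D), (E)

(B) and (H) have no prerequisites; (B) is listed earlier, so (B) is first.
Now (H), (A) and (C) have their prerequisites met. (H) is listed earlier, so (H) next.
Now (F), (A) and (C) have their prerequisites met. (F) is listed earlier, so (F) next.
(G) now also ready, so the ready set is {(A), (C), (G)}; (A) is listed earlier → (A).
Ready: (C) and (G). (C) is listed earlier → (C).
That leaves (G) as the only ready step → (G).
(D) and (E) are both available; (D) is listed earlier → (D).
Next only (E) has its prerequisites met → (E).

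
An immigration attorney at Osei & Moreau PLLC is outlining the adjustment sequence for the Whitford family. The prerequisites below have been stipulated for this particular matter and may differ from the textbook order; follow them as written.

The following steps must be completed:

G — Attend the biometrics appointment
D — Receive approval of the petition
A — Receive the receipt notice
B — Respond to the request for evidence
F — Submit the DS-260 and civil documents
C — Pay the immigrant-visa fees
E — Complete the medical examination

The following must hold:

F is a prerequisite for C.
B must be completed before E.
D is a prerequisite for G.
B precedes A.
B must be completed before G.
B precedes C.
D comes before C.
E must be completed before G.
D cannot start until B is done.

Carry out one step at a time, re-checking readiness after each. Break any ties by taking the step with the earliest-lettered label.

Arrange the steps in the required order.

Nothing is required for B and F. B has the earlier label → B first.
A, D and E now also ready, so the ready set is {A, D, E, F}; A has the earlier label → A.
Now D, E and F have their prerequisites met. D has the earlier label, so D next.
Ready: E and F. E has the earlier label → E.
Ready: F and G. F has the earlier label → F.
Ready: C and G. C has the earlier label → C.
That leaves G as the only ready step → G.

B → A → D → E → F → C → G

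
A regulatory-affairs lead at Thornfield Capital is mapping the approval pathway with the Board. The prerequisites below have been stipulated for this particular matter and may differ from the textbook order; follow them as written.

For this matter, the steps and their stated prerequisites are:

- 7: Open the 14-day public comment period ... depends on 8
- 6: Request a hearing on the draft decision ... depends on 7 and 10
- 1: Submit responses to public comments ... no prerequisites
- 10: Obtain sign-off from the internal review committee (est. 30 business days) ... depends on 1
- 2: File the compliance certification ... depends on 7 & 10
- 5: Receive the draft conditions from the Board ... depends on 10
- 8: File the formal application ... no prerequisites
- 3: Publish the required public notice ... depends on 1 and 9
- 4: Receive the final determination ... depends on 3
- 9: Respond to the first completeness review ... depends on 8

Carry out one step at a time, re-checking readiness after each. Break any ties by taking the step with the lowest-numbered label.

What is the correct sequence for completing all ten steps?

1 8 7 9 3 4 10 2 5 6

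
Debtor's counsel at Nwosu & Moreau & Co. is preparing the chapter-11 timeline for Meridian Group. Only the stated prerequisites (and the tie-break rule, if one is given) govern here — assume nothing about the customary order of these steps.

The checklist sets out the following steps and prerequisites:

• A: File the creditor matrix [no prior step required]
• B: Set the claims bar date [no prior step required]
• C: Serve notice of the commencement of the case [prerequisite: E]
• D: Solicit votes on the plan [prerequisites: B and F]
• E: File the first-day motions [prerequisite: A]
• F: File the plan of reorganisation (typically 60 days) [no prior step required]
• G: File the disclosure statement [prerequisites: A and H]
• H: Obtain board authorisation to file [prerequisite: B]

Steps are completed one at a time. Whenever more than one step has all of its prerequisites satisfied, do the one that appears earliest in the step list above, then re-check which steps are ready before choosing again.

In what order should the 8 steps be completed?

A, B and F have no prerequisites; A is listed earlier, so A is first.
E now also ready, so the ready set is {B, E, F}; B is listed earlier → B.
H now also ready, so the ready set is {E, F, H}; E is listed earlier → E.
C now also ready, so the ready set is {C, F, H}; C is listed earlier → C.
Now F and H have their prerequisites met. F is listed earlier, so F next.
D and H are both available; D is listed earlier → D.
That leaves H as the only ready step → H.
G is the only step now ready → G.

A, B, E, C, F, D, H, G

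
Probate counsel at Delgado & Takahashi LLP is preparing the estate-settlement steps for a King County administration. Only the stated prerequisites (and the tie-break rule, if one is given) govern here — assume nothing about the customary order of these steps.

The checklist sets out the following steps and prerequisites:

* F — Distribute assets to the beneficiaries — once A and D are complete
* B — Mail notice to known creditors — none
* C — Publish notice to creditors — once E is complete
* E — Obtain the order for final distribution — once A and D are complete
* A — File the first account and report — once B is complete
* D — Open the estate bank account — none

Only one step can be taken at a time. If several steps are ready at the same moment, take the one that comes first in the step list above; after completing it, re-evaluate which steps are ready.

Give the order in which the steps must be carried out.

B → A → D → F → E → C

Nothing is required for B and D. B is listed earlier → B first.
A and D are both available; A is listed earlier → A.
That leaves D as the only ready step → D.
Now F and E have their prerequisites met. F is listed earlier, so F next.
E needed A and D, now all done → E.
C needed E, now all done → C.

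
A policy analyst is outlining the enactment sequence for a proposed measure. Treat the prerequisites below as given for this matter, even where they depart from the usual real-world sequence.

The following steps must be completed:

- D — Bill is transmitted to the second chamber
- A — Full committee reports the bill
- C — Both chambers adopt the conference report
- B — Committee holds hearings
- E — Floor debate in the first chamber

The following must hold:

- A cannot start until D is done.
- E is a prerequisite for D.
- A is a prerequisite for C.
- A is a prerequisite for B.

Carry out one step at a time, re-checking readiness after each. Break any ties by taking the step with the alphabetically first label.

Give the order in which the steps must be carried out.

E, D, A, B, C

E is the only step with nothing outstanding, so it goes first.
Next only D has its prerequisites met → D.
A is the only step now ready → A.
B and C are both available; B has the earlier label → B.
C is the only step now ready → C.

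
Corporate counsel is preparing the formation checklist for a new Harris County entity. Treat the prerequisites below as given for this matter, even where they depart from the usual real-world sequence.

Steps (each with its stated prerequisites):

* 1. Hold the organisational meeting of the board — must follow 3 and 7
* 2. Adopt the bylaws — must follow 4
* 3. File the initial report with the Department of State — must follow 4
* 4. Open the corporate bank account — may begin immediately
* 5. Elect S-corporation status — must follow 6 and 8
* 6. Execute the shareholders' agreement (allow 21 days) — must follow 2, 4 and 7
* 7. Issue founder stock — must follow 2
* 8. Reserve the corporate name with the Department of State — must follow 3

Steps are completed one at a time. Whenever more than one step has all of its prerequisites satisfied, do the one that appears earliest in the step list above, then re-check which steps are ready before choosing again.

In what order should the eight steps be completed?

4 2 3 7 1 6 8 5

4 has no prerequisites → 4 first.
2 and 3 are both available; 2 is listed earlier → 2.
7 now also ready, so the ready set is {3, 7}; 3 is listed earlier → 3.
7 and 8 are both available; 7 is listed earlier → 7.
Ready: 1, 6 and 8. 1 is listed earlier → 1.
Ready: 6 and 8. 6 is listed earlier → 6.
8 is the only step now ready → 8.
Next only 5 has its prerequisites met → 5.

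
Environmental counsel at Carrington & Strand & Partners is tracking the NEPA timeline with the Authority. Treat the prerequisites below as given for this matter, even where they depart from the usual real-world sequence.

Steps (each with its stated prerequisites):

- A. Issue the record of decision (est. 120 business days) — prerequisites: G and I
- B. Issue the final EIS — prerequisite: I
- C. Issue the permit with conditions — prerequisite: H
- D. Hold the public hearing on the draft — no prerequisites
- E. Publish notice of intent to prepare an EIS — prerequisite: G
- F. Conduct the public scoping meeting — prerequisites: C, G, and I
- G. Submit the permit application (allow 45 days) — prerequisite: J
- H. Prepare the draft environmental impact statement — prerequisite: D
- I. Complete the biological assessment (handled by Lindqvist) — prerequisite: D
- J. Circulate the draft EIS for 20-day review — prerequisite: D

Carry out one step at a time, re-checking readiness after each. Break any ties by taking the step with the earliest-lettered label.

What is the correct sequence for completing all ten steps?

D is the only step with nothing outstanding, so it goes first.
Now H, I and J have their prerequisites met. H has the earlier label, so H next.
C now also ready, so the ready set is {C, I, J}; C has the earlier label → C.
Now I and J have their prerequisites met. I has the earlier label, so I next.
Now B and J have their prerequisites met. B has the earlier label, so B next.
J needed D, now all done → J.
That leaves G as the only ready step → G.
Now A, E and F have their prerequisites met. A has the earlier label, so A next.
Ready: E and F. E has the earlier label → E.
F needed C, G and I, now all done → F.

D → H → C → I → B → J → G → A → E → F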